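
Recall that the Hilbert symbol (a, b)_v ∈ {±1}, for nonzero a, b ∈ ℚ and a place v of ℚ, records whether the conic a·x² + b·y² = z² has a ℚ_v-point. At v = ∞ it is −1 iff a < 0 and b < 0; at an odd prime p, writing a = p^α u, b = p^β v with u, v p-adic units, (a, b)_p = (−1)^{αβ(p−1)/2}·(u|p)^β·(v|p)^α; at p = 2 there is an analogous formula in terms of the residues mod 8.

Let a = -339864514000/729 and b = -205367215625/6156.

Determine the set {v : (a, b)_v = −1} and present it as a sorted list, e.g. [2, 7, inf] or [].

[5, 11, 19, 23, 53, inf]

Mod squares: a ≡ -1606165, b ≡ -36941795. Check v ∈ {∞, 2, 3, 5, 11, 13, 19, 23, 29, 53}.
v=23: a=23^2·(≡11), b=23^1·(≡17) mod 23; (11|23)=-1, (17|23)=-1; (−1)^{2·1·11}·(-1)^1·(-1)^2 = -1.
v=53: a=53^1·(≡49), b=53^1·(≡31) mod 53; (49|53)=+1, (31|53)=-1; (−1)^{1·1·26}·(+1)^1·(-1)^1 = -1.
v=3: a=3^-6·(≡2), b=3^-4·(≡1) mod 3; (2|3)=-1, (1|3)=+1; (−1)^{-6·-4·1}·(-1)^-4·(+1)^-6 = +1.
v=11: a=11^1·(≡6), b=11^1·(≡8) mod 11; (6|11)=-1, (8|11)=-1; (−1)^{1·1·5}·(-1)^1·(-1)^1 = -1.
v=13: a=13^0·(≡2), b=13^2·(≡2) mod 13; (2|13)=-1, (2|13)=-1; (−1)^{0·2·6}·(-1)^2·(-1)^0 = +1.
v=2: v_2(a)=4, v_2(b)=-2; units ≡ 3, 5 (mod 8); ε·ε+αω+βω = 1·0+4·1+-2·1 ≡ 0  ⇒  (a,b)_2 = +1.
v=29: a=29^1·(≡20), b=29^1·(≡28) mod 29; (20|29)=+1, (28|29)=+1; (−1)^{1·1·14}·(+1)^1·(+1)^1 = +1.
v=5: a=5^3·(≡2), b=5^5·(≡1) mod 5; (2|5)=-1, (1|5)=+1; (−1)^{3·5·2}·(-1)^5·(+1)^3 = -1.
v=19: a=19^1·(≡18), b=19^-1·(≡12) mod 19; (18|19)=-1, (12|19)=-1; (−1)^{1·-1·9}·(-1)^-1·(-1)^1 = -1.
v=∞: -1606165 < 0 and -36941795 < 0  ⇒  (a,b)_∞ = -1.
|Ram(-1606165, -36941795)| = 6, even; anisotropic at {5, 11, 19, 23, 53, ∞}.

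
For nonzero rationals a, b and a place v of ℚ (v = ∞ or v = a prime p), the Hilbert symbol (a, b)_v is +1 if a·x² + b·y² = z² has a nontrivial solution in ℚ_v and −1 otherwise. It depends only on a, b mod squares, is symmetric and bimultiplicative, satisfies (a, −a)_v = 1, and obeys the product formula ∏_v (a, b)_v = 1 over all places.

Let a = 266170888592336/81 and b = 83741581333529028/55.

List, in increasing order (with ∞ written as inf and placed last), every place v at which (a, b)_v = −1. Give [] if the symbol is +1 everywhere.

(a, b) ≡ (29, 850135) mod (ℚ^×)²; places V = {2, 3, 5, 7, 11, 13, 29, 41, ∞}.
(a,b)_∞: sgn(29)=+, sgn(850135)=+, so +1.
(a,b)_11: α=0, u≡6; β=-1, v≡6 (mod 11); (6|11)=-1, (6|11)=-1; sign (−1)^0·-1^-1·-1^0 = -1.
(a,b)_41: α=2, u≡11; β=1, v≡38 (mod 41); (11|41)=-1, (38|41)=-1; sign (−1)^0·-1^1·-1^2 = -1.
(a,b)_7: α=4, u≡4; β=6, v≡5 (mod 7); (4|7)=+1, (5|7)=-1; sign (−1)^0·+1^6·-1^4 = +1.
(a,b)_3: α=-4, u≡2; β=4, v≡1 (mod 3); (2|3)=-1, (1|3)=+1; sign (−1)^0·-1^4·+1^-4 = +1.
(a,b)_13: α=2, u≡10; β=3, v≡5 (mod 13); (10|13)=+1, (5|13)=-1; sign (−1)^0·+1^3·-1^2 = +1.
(a,b)_29: α=3, u≡22; β=3, v≡20 (mod 29); (22|29)=+1, (20|29)=+1; sign (−1)^0·+1^3·+1^3 = +1.
(a,b)_5: α=0, u≡1; β=-1, v≡3 (mod 5); (1|5)=+1, (3|5)=-1; sign (−1)^0·+1^-1·-1^0 = +1.
(a,b)_2: α=4, β=2; u≡5, v≡7 (mod 8); ε(u)ε(v)=0·1, αω(v)=4·0, βω(u)=2·1; sum ≡ 0  ⇒  +1.
Ram(29, 850135) = {11, 41}; no ℚ_11-point on the conic.

[11, 41]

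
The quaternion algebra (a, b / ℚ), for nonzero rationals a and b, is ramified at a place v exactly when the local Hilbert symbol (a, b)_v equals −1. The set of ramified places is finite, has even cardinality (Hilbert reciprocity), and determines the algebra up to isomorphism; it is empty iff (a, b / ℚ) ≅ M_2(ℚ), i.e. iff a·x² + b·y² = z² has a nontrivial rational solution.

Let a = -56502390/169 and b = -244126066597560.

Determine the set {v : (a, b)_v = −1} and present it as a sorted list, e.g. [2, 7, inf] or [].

Mod squares: a ≡ -3990, b ≡ -510. Check v ∈ {∞, 2, 3, 5, 7, 13, 17, 19}.
v=17: a=17^2·(≡10), b=17^5·(≡2) mod 17; (10|17)=-1, (2|17)=+1; (−1)^{2·5·8}·(-1)^5·(+1)^2 = -1.
v=2: v_2(a)=1, v_2(b)=3; units ≡ 5, 1 (mod 8); ε·ε+αω+βω = 0·0+1·0+3·1 ≡ 1  ⇒  (a,b)_2 = -1.
v=∞: -3990 < 0 and -510 < 0  ⇒  (a,b)_∞ = -1.
v=5: a=5^1·(≡3), b=5^1·(≡3) mod 5; (3|5)=-1, (3|5)=-1; (−1)^{1·1·2}·(-1)^1·(-1)^1 = +1.
v=13: a=13^-2·(≡4), b=13^0·(≡9) mod 13; (4|13)=+1, (9|13)=+1; (−1)^{-2·0·6}·(+1)^0·(+1)^-2 = +1.
v=19: a=19^1·(≡3), b=19^2·(≡15) mod 19; (3|19)=-1, (15|19)=-1; (−1)^{1·2·9}·(-1)^2·(-1)^1 = -1.
v=3: a=3^1·(≡2), b=3^5·(≡1) mod 3; (2|3)=-1, (1|3)=+1; (−1)^{1·5·1}·(-1)^5·(+1)^1 = +1.
v=7: a=7^3·(≡1), b=7^2·(≡4) mod 7; (1|7)=+1, (4|7)=+1; (−1)^{3·2·3}·(+1)^2·(+1)^3 = +1.
Ram(-3990, -510) = {2, 17, 19, ∞}; no ℚ_2-point on the conic.

[2, 17, 19, inf]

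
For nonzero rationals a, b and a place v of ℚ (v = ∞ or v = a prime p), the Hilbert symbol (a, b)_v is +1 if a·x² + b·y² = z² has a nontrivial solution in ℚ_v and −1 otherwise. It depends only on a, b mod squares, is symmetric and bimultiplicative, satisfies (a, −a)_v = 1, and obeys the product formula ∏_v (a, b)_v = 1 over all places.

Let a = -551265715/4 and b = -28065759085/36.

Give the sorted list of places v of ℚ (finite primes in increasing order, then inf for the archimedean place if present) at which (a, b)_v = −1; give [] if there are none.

(a, b) ≡ (-4555915, -146965) mod (ℚ^×)²; places V = {2, 3, 5, 7, 11, 13, 17, 19, 23, 31, ∞}.
(a,b)_11: α=2, u≡8; β=0, v≡7 (mod 11); (8|11)=-1, (7|11)=-1; sign (−1)^0·-1^0·-1^2 = +1.
(a,b)_7: α=1, u≡4; β=1, v≡3 (mod 7); (4|7)=+1, (3|7)=-1; sign (−1)^1·+1^1·-1^1 = +1.
(a,b)_2: α=-2, β=-2; u≡5, v≡3 (mod 8); ε(u)ε(v)=0·1, αω(v)=-2·1, βω(u)=-2·1; sum ≡ 0  ⇒  +1.
(a,b)_23: α=0, u≡14; β=2, v≡15 (mod 23); (14|23)=-1, (15|23)=-1; sign (−1)^0·-1^2·-1^0 = +1.
(a,b)_17: α=1, u≡5; β=1, v≡15 (mod 17); (5|17)=-1, (15|17)=+1; sign (−1)^0·-1^1·+1^1 = -1.
(a,b)_31: α=1, u≡11; β=0, v≡17 (mod 31); (11|31)=-1, (17|31)=-1; sign (−1)^0·-1^0·-1^1 = -1.
(a,b)_5: α=1, u≡3; β=1, v≡3 (mod 5); (3|5)=-1, (3|5)=-1; sign (−1)^0·-1^1·-1^1 = +1.
(a,b)_∞: sgn(-4555915)=−, sgn(-146965)=−, so -1.
(a,b)_19: α=1, u≡15; β=3, v≡16 (mod 19); (15|19)=-1, (16|19)=+1; sign (−1)^1·-1^3·+1^1 = +1.
(a,b)_13: α=1, u≡12; β=1, v≡6 (mod 13); (12|13)=+1, (6|13)=-1; sign (−1)^0·+1^1·-1^1 = -1.
(a,b)_3: α=0, u≡2; β=-2, v≡2 (mod 3); (2|3)=-1, (2|3)=-1; sign (−1)^0·-1^-2·-1^0 = +1.
(-4555915, -146965 / ℚ) ramifies at {13, 17, 31, ∞}: a division algebra.

[13, 17, 31, inf]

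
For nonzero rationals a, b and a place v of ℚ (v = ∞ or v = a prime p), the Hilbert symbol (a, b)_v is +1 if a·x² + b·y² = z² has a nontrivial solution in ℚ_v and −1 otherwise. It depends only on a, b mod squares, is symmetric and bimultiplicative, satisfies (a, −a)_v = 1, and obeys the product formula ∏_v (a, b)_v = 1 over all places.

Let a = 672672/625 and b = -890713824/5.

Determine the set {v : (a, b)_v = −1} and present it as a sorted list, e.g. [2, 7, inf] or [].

(a, b) ≡ (858, -1647030) mod (ℚ^×)²; places V = {2, 3, 5, 7, 11, 13, 23, 31, ∞}.
(a,b)_3: α=1, u≡1; β=1, v≡2 (mod 3); (1|3)=+1, (2|3)=-1; sign (−1)^1·+1^1·-1^1 = +1.
(a,b)_2: α=5, β=5; u≡5, v≡5 (mod 8); ε(u)ε(v)=0·0, αω(v)=5·1, βω(u)=5·1; sum ≡ 0  ⇒  +1.
(a,b)_∞: sgn(858)=+, sgn(-1647030)=−, so +1.
(a,b)_11: α=1, u≡4; β=1, v≡6 (mod 11); (4|11)=+1, (6|11)=-1; sign (−1)^1·+1^1·-1^1 = +1.
(a,b)_7: α=2, u≡4; β=1, v≡4 (mod 7); (4|7)=+1, (4|7)=+1; sign (−1)^0·+1^1·+1^2 = +1.
(a,b)_13: α=1, u≡4; β=2, v≡11 (mod 13); (4|13)=+1, (11|13)=-1; sign (−1)^0·+1^2·-1^1 = -1.
(a,b)_23: α=0, u≡15; β=1, v≡9 (mod 23); (15|23)=-1, (9|23)=+1; sign (−1)^0·-1^1·+1^0 = -1.
(a,b)_31: α=0, u≡13; β=1, v≡16 (mod 31); (13|31)=-1, (16|31)=+1; sign (−1)^0·-1^1·+1^0 = -1.
(a,b)_5: α=-4, u≡2; β=-1, v≡1 (mod 5); (2|5)=-1, (1|5)=+1; sign (−1)^0·-1^-1·+1^-4 = -1.
(858, -1647030 / ℚ) ramifies at {5, 13, 23, 31}: a division algebra.

[5, 13, 23, 31]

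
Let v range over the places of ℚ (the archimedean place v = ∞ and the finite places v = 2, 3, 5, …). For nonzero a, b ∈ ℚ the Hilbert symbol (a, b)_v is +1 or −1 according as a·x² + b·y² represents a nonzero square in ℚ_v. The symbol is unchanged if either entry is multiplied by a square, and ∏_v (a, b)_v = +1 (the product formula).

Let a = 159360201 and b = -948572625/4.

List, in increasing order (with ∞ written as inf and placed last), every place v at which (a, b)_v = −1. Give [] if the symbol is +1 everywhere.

(a, b) ≡ (1001, -2145) mod (ℚ^×)²; places V = {2, 3, 5, 7, 11, 13, 19, ∞}.
(a,b)_∞: sgn(1001)=+, sgn(-2145)=−, so +1.
(a,b)_19: α=2, u≡14; β=2, v≡14 (mod 19); (14|19)=-1, (14|19)=-1; sign (−1)^0·-1^2·-1^2 = +1.
(a,b)_7: α=3, u≡3; β=2, v≡2 (mod 7); (3|7)=-1, (2|7)=+1; sign (−1)^0·-1^2·+1^3 = +1.
(a,b)_5: α=0, u≡1; β=3, v≡1 (mod 5); (1|5)=+1, (1|5)=+1; sign (−1)^0·+1^3·+1^0 = +1.
(a,b)_2: α=0, β=-2; u≡1, v≡7 (mod 8); ε(u)ε(v)=0·1, αω(v)=0·0, βω(u)=-2·0; sum ≡ 0  ⇒  +1.
(a,b)_13: α=1, u≡10; β=1, v≡4 (mod 13); (10|13)=+1, (4|13)=+1; sign (−1)^0·+1^1·+1^1 = +1.
(a,b)_3: α=2, u≡2; β=1, v≡2 (mod 3); (2|3)=-1, (2|3)=-1; sign (−1)^0·-1^1·-1^2 = -1.
(a,b)_11: α=1, u≡5; β=1, v≡5 (mod 11); (5|11)=+1, (5|11)=+1; sign (−1)^1·+1^1·+1^1 = -1.
(1001, -2145 / ℚ) ramifies at {3, 11}: a division algebra.

[3, 11]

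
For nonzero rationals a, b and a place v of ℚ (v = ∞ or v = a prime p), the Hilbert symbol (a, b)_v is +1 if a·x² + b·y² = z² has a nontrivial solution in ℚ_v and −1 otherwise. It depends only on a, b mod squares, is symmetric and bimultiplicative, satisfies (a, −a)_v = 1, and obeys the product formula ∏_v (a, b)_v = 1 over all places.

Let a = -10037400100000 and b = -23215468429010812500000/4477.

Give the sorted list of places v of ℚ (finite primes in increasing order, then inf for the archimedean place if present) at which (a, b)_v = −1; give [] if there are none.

(a, b) ≡ (-121210, -4810) mod (ℚ^×)²; places V = {2, 3, 5, 7, 11, 13, 17, 23, 31, 37, ∞}.
(a,b)_11: α=0, u≡2; β=-2, v≡10 (mod 11); (2|11)=-1, (10|11)=-1; sign (−1)^0·-1^-2·-1^0 = +1.
(a,b)_17: α=1, u≡12; β=2, v≡1 (mod 17); (12|17)=-1, (1|17)=+1; sign (−1)^0·-1^2·+1^1 = +1.
(a,b)_37: α=0, u≡8; β=-1, v≡17 (mod 37); (8|37)=-1, (17|37)=-1; sign (−1)^0·-1^-1·-1^0 = -1.
(a,b)_31: α=1, u≡22; β=2, v≡12 (mod 31); (22|31)=-1, (12|31)=-1; sign (−1)^0·-1^2·-1^1 = -1.
(a,b)_5: α=5, u≡3; β=9, v≡2 (mod 5); (3|5)=-1, (2|5)=-1; sign (−1)^0·-1^9·-1^5 = +1.
(a,b)_3: α=0, u≡2; β=4, v≡2 (mod 3); (2|3)=-1, (2|3)=-1; sign (−1)^0·-1^4·-1^0 = +1.
(a,b)_2: α=5, β=5; u≡3, v≡3 (mod 8); ε(u)ε(v)=1·1, αω(v)=5·1, βω(u)=5·1; sum ≡ 1  ⇒  -1.
(a,b)_13: α=2, u≡8; β=1, v≡6 (mod 13); (8|13)=-1, (6|13)=-1; sign (−1)^0·-1^1·-1^2 = -1.
(a,b)_7: α=2, u≡1; β=4, v≡6 (mod 7); (1|7)=+1, (6|7)=-1; sign (−1)^0·+1^4·-1^2 = +1.
(a,b)_23: α=1, u≡15; β=2, v≡15 (mod 23); (15|23)=-1, (15|23)=-1; sign (−1)^0·-1^2·-1^1 = -1.
(a,b)_∞: sgn(-121210)=−, sgn(-4810)=−, so -1.
(-121210, -4810 / ℚ) ramifies at {2, 13, 23, 31, 37, ∞}: a division algebra.

[2, 13, 23, 31, 37, inf]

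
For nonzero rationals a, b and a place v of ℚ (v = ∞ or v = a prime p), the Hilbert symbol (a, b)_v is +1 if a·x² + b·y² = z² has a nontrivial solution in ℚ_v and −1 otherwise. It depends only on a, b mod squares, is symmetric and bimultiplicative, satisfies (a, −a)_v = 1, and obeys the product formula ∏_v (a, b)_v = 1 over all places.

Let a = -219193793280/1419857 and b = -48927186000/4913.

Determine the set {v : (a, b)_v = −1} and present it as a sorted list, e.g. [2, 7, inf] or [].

[3, 5, 17, inf]

Mod squares: a ≡ -19635, b ≡ -2805. Check v ∈ {∞, 2, 3, 5, 7, 11, 17, 41}.
v=17: a=17^-5·(≡2), b=17^-3·(≡5) mod 17; (2|17)=+1, (5|17)=-1; (−1)^{-5·-3·8}·(+1)^-3·(-1)^-5 = -1.
v=11: a=11^1·(≡8), b=11^1·(≡3) mod 11; (8|11)=-1, (3|11)=+1; (−1)^{1·1·5}·(-1)^1·(+1)^1 = +1.
v=7: a=7^3·(≡2), b=7^2·(≡1) mod 7; (2|7)=+1, (1|7)=+1; (−1)^{3·2·3}·(+1)^2·(+1)^3 = +1.
v=3: a=3^3·(≡1), b=3^3·(≡1) mod 3; (1|3)=+1, (1|3)=+1; (−1)^{3·3·1}·(+1)^3·(+1)^3 = -1.
v=∞: -19635 < 0 and -2805 < 0  ⇒  (a,b)_∞ = -1.
v=5: a=5^1·(≡2), b=5^3·(≡4) mod 5; (2|5)=-1, (4|5)=+1; (−1)^{1·3·2}·(-1)^3·(+1)^1 = -1.
v=2: v_2(a)=8, v_2(b)=4; units ≡ 5, 3 (mod 8); ε·ε+αω+βω = 0·1+8·1+4·1 ≡ 0  ⇒  (a,b)_2 = +1.
v=41: a=41^2·(≡32), b=41^2·(≡26) mod 41; (32|41)=+1, (26|41)=-1; (−1)^{2·2·20}·(+1)^2·(-1)^2 = +1.
(-19635, -2805 / ℚ) ramifies at {3, 5, 17, ∞}: a division algebra.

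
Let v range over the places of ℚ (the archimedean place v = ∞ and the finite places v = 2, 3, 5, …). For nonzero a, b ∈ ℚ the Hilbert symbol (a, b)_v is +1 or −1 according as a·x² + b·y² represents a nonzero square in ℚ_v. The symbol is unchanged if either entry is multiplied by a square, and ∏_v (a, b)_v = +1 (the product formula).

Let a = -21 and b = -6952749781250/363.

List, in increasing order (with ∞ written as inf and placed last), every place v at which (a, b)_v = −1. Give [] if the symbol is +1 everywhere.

[2, 7, 13, inf]

Mod squares: a ≡ -21, b ≡ -7898982. Check v ∈ {∞, 2, 3, 5, 7, 11, 13, 17, 23, 37}.
v=17: a=17^0·(≡13), b=17^1·(≡4) mod 17; (13|17)=+1, (4|17)=+1; (−1)^{0·1·8}·(+1)^1·(+1)^0 = +1.
v=13: a=13^0·(≡5), b=13^3·(≡2) mod 13; (5|13)=-1, (2|13)=-1; (−1)^{0·3·6}·(-1)^3·(-1)^0 = -1.
v=7: a=7^1·(≡4), b=7^1·(≡4) mod 7; (4|7)=+1, (4|7)=+1; (−1)^{1·1·3}·(+1)^1·(+1)^1 = -1.
v=∞: -21 < 0 and -7898982 < 0  ⇒  (a,b)_∞ = -1.
v=2: v_2(a)=0, v_2(b)=1; units ≡ 3, 5 (mod 8); ε·ε+αω+βω = 1·0+0·1+1·1 ≡ 1  ⇒  (a,b)_2 = -1.
v=11: a=11^0·(≡1), b=11^-2·(≡8) mod 11; (1|11)=+1, (8|11)=-1; (−1)^{0·-2·5}·(+1)^-2·(-1)^0 = +1.
v=3: a=3^1·(≡2), b=3^-1·(≡1) mod 3; (2|3)=-1, (1|3)=+1; (−1)^{1·-1·1}·(-1)^-1·(+1)^1 = +1.
v=5: a=5^0·(≡4), b=5^6·(≡3) mod 5; (4|5)=+1, (3|5)=-1; (−1)^{0·6·2}·(+1)^6·(-1)^0 = +1.
v=23: a=23^0·(≡2), b=23^1·(≡16) mod 23; (2|23)=+1, (16|23)=+1; (−1)^{0·1·11}·(+1)^1·(+1)^0 = +1.
v=37: a=37^0·(≡16), b=37^1·(≡30) mod 37; (16|37)=+1, (30|37)=+1; (−1)^{0·1·18}·(+1)^1·(+1)^0 = +1.
(-21, -7898982 / ℚ) ramifies at {2, 7, 13, ∞}: a division algebra.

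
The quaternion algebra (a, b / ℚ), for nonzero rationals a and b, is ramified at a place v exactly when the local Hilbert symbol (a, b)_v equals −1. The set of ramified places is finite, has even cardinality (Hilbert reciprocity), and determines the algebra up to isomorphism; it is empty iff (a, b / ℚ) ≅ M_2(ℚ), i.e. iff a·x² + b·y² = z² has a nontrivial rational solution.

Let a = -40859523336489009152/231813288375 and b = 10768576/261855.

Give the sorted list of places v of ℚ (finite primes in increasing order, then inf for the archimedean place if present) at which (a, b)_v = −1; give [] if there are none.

[2, 7]

(a, b) ≡ (-2730, 5005) mod (ℚ^×)²; places V = {2, 3, 5, 7, 11, 13, 23, 43, 47, ∞}.
(a,b)_43: α=4, u≡33; β=2, v≡36 (mod 43); (33|43)=-1, (36|43)=+1; sign (−1)^0·-1^2·+1^4 = +1.
(a,b)_7: α=3, u≡2; β=1, v≡1 (mod 7); (2|7)=+1, (1|7)=+1; sign (−1)^1·+1^1·+1^3 = -1.
(a,b)_23: α=-4, u≡11; β=-2, v≡21 (mod 23); (11|23)=-1, (21|23)=-1; sign (−1)^0·-1^-2·-1^-4 = +1.
(a,b)_∞: sgn(-2730)=−, sgn(5005)=+, so +1.
(a,b)_11: α=2, u≡1; β=-1, v≡5 (mod 11); (1|11)=+1, (5|11)=+1; sign (−1)^0·+1^-1·+1^2 = +1.
(a,b)_3: α=-1, u≡2; β=-2, v≡1 (mod 3); (2|3)=-1, (1|3)=+1; sign (−1)^0·-1^-2·+1^-1 = +1.
(a,b)_13: α=3, u≡2; β=1, v≡2 (mod 13); (2|13)=-1, (2|13)=-1; sign (−1)^0·-1^1·-1^3 = +1.
(a,b)_5: α=-3, u≡4; β=-1, v≡1 (mod 5); (4|5)=+1, (1|5)=+1; sign (−1)^0·+1^-1·+1^-3 = +1.
(a,b)_2: α=17, β=6; u≡3, v≡5 (mod 8); ε(u)ε(v)=1·0, αω(v)=17·1, βω(u)=6·1; sum ≡ 1  ⇒  -1.
(a,b)_47: α=-2, u≡15; β=0, v≡33 (mod 47); (15|47)=-1, (33|47)=-1; sign (−1)^0·-1^0·-1^-2 = +1.
|Ram(-2730, 5005)| = 2, even; anisotropic at {2, 7}.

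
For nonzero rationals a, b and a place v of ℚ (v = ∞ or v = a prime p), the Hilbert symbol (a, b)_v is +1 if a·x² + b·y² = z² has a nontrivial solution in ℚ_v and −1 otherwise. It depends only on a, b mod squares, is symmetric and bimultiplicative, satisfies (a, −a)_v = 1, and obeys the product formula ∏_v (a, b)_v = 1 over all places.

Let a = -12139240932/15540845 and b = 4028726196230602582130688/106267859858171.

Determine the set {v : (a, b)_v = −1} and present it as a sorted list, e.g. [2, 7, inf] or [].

Mod squares: a ≡ -13685, b ≡ 30107. Check v ∈ {∞, 2, 3, 5, 7, 11, 13, 17, 23, 41, 43}.
v=43: a=43^-2·(≡33), b=43^-4·(≡37) mod 43; (33|43)=-1, (37|43)=-1; (−1)^{-2·-4·21}·(-1)^-4·(-1)^-2 = +1.
v=13: a=13^2·(≡1), b=13^4·(≡12) mod 13; (1|13)=+1, (12|13)=+1; (−1)^{2·4·6}·(+1)^4·(+1)^2 = +1.
v=41: a=41^-2·(≡10), b=41^-4·(≡35) mod 41; (10|41)=+1, (35|41)=-1; (−1)^{-2·-4·20}·(+1)^-4·(-1)^-2 = +1.
v=17: a=17^1·(≡6), b=17^3·(≡10) mod 17; (6|17)=-1, (10|17)=-1; (−1)^{1·3·8}·(-1)^3·(-1)^1 = +1.
v=∞: -13685 < 0 and 30107 > 0  ⇒  (a,b)_∞ = +1.
v=5: a=5^-1·(≡2), b=5^0·(≡3) mod 5; (2|5)=-1, (3|5)=-1; (−1)^{-1·0·2}·(-1)^0·(-1)^-1 = -1.
v=3: a=3^8·(≡1), b=3^8·(≡2) mod 3; (1|3)=+1, (2|3)=-1; (−1)^{8·8·1}·(+1)^8·(-1)^8 = +1.
v=2: v_2(a)=2, v_2(b)=20; units ≡ 3, 3 (mod 8); ε·ε+αω+βω = 1·1+2·1+20·1 ≡ 1  ⇒  (a,b)_2 = -1.
v=23: a=23^1·(≡16), b=23^3·(≡20) mod 23; (16|23)=+1, (20|23)=-1; (−1)^{1·3·11}·(+1)^3·(-1)^1 = +1.
v=7: a=7^1·(≡3), b=7^3·(≡5) mod 7; (3|7)=-1, (5|7)=-1; (−1)^{1·3·3}·(-1)^3·(-1)^1 = -1.
v=11: a=11^0·(≡6), b=11^-1·(≡5) mod 11; (6|11)=-1, (5|11)=+1; (−1)^{0·-1·5}·(-1)^-1·(+1)^0 = -1.
|Ram(-13685, 30107)| = 4, even; anisotropic at {2, 5, 7, 11}.

[2, 5, 7, 11]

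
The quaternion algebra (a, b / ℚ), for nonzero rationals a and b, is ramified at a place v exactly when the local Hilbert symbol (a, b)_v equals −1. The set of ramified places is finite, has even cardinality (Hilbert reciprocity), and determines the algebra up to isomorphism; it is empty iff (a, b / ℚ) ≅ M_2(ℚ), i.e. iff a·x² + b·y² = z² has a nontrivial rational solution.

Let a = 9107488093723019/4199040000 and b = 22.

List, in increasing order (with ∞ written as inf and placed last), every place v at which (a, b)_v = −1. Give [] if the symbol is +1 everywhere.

[11, 19]

(a, b) ≡ (19019, 22) mod (ℚ^×)²; places V = {2, 3, 5, 7, 11, 13, 19, 43, ∞}.
(a,b)_43: α=2, u≡25; β=0, v≡22 (mod 43); (25|43)=+1, (22|43)=-1; sign (−1)^0·+1^0·-1^2 = +1.
(a,b)_13: α=1, u≡5; β=0, v≡9 (mod 13); (5|13)=-1, (9|13)=+1; sign (−1)^0·-1^0·+1^1 = +1.
(a,b)_3: α=-8, u≡2; β=0, v≡1 (mod 3); (2|3)=-1, (1|3)=+1; sign (−1)^0·-1^0·+1^-8 = +1.
(a,b)_2: α=-10, β=1; u≡3, v≡3 (mod 8); ε(u)ε(v)=1·1, αω(v)=-10·1, βω(u)=1·1; sum ≡ 0  ⇒  +1.
(a,b)_∞: sgn(19019)=+, sgn(22)=+, so +1.
(a,b)_11: α=5, u≡2; β=1, v≡2 (mod 11); (2|11)=-1, (2|11)=-1; sign (−1)^1·-1^1·-1^5 = -1.
(a,b)_19: α=3, u≡18; β=0, v≡3 (mod 19); (18|19)=-1, (3|19)=-1; sign (−1)^0·-1^0·-1^3 = -1.
(a,b)_5: α=-4, u≡1; β=0, v≡2 (mod 5); (1|5)=+1, (2|5)=-1; sign (−1)^0·+1^0·-1^-4 = +1.
(a,b)_7: α=3, u≡2; β=0, v≡1 (mod 7); (2|7)=+1, (1|7)=+1; sign (−1)^0·+1^0·+1^3 = +1.
|Ram(19019, 22)| = 2, even; anisotropic at {11, 19}.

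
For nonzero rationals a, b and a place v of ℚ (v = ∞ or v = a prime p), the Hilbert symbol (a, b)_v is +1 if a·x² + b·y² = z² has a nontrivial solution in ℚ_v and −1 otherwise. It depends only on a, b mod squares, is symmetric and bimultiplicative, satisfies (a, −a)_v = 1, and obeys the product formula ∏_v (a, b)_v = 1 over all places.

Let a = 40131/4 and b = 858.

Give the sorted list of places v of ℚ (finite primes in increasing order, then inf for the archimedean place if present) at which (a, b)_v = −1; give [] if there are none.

Mod squares: a ≡ 91, b ≡ 858. Check v ∈ {∞, 2, 3, 7, 11, 13}.
v=∞: 91 > 0 and 858 > 0  ⇒  (a,b)_∞ = +1.
v=2: v_2(a)=-2, v_2(b)=1; units ≡ 3, 5 (mod 8); ε·ε+αω+βω = 1·0+-2·1+1·1 ≡ 1  ⇒  (a,b)_2 = -1.
v=3: a=3^2·(≡1), b=3^1·(≡1) mod 3; (1|3)=+1, (1|3)=+1; (−1)^{2·1·1}·(+1)^1·(+1)^2 = +1.
v=7: a=7^3·(≡3), b=7^0·(≡4) mod 7; (3|7)=-1, (4|7)=+1; (−1)^{3·0·3}·(-1)^0·(+1)^3 = +1.
v=13: a=13^1·(≡8), b=13^1·(≡1) mod 13; (8|13)=-1, (1|13)=+1; (−1)^{1·1·6}·(-1)^1·(+1)^1 = -1.
v=11: a=11^0·(≡9), b=11^1·(≡1) mod 11; (9|11)=+1, (1|11)=+1; (−1)^{0·1·5}·(+1)^1·(+1)^0 = +1.
Ram(91, 858) = {2, 13}; no ℚ_2-point on the conic.

[2, 13]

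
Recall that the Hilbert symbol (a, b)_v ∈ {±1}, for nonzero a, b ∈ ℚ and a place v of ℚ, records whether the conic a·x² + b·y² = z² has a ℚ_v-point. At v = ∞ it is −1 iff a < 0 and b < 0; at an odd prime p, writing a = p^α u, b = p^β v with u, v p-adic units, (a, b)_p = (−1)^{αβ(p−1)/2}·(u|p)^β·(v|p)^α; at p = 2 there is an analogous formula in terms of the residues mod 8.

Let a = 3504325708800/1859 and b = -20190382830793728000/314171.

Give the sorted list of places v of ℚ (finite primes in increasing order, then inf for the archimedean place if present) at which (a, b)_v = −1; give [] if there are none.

Mod squares: a ≡ 3553, b ≡ -39270. Check v ∈ {∞, 2, 3, 5, 7, 11, 13, 17, 19, 31}.
v=2: v_2(a)=10, v_2(b)=13; units ≡ 1, 5 (mod 8); ε·ε+αω+βω = 0·0+10·1+13·0 ≡ 0  ⇒  (a,b)_2 = +1.
v=13: a=13^-2·(≡3), b=13^-4·(≡3) mod 13; (3|13)=+1, (3|13)=+1; (−1)^{-2·-4·6}·(+1)^-4·(+1)^-2 = +1.
v=19: a=19^1·(≡9), b=19^4·(≡18) mod 19; (9|19)=+1, (18|19)=-1; (−1)^{1·4·9}·(+1)^4·(-1)^1 = -1.
v=∞: 3553 > 0 and -39270 < 0  ⇒  (a,b)_∞ = +1.
v=3: a=3^2·(≡1), b=3^3·(≡2) mod 3; (1|3)=+1, (2|3)=-1; (−1)^{2·3·1}·(+1)^3·(-1)^2 = +1.
v=7: a=7^2·(≡1), b=7^3·(≡1) mod 7; (1|7)=+1, (1|7)=+1; (−1)^{2·3·3}·(+1)^3·(+1)^2 = +1.
v=17: a=17^1·(≡6), b=17^1·(≡13) mod 17; (6|17)=-1, (13|17)=+1; (−1)^{1·1·8}·(-1)^1·(+1)^1 = -1.
v=5: a=5^2·(≡3), b=5^3·(≡1) mod 5; (3|5)=-1, (1|5)=+1; (−1)^{2·3·2}·(-1)^3·(+1)^2 = -1.
v=11: a=11^-1·(≡1), b=11^-1·(≡5) mod 11; (1|11)=+1, (5|11)=+1; (−1)^{-1·-1·5}·(+1)^-1·(+1)^-1 = -1.
v=31: a=31^2·(≡19), b=31^2·(≡25) mod 31; (19|31)=+1, (25|31)=+1; (−1)^{2·2·15}·(+1)^2·(+1)^2 = +1.
Ram(3553, -39270) = {5, 11, 17, 19}; no ℚ_5-point on the conic.

[5, 11, 17, 19]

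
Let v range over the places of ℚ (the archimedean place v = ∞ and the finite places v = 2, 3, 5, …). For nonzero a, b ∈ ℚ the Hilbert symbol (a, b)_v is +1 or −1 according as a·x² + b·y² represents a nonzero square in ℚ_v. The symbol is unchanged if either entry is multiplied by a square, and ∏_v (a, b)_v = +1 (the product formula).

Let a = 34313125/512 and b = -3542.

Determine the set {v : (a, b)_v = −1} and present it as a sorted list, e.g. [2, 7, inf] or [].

[7, 31]

(a, b) ≡ (109802, -3542) mod (ℚ^×)²; places V = {2, 5, 7, 11, 23, 31, ∞}.
(a,b)_5: α=4, u≡3; β=0, v≡3 (mod 5); (3|5)=-1, (3|5)=-1; sign (−1)^0·-1^0·-1^4 = +1.
(a,b)_31: α=1, u≡9; β=0, v≡23 (mod 31); (9|31)=+1, (23|31)=-1; sign (−1)^0·+1^0·-1^1 = -1.
(a,b)_∞: sgn(109802)=+, sgn(-3542)=−, so +1.
(a,b)_2: α=-9, β=1; u≡5, v≡5 (mod 8); ε(u)ε(v)=0·0, αω(v)=-9·1, βω(u)=1·1; sum ≡ 0  ⇒  +1.
(a,b)_11: α=1, u≡1; β=1, v≡8 (mod 11); (1|11)=+1, (8|11)=-1; sign (−1)^1·+1^1·-1^1 = +1.
(a,b)_23: α=1, u≡12; β=1, v≡7 (mod 23); (12|23)=+1, (7|23)=-1; sign (−1)^1·+1^1·-1^1 = +1.
(a,b)_7: α=1, u≡6; β=1, v≡5 (mod 7); (6|7)=-1, (5|7)=-1; sign (−1)^1·-1^1·-1^1 = -1.
(109802, -3542 / ℚ) ramifies at {7, 31}: a division algebra.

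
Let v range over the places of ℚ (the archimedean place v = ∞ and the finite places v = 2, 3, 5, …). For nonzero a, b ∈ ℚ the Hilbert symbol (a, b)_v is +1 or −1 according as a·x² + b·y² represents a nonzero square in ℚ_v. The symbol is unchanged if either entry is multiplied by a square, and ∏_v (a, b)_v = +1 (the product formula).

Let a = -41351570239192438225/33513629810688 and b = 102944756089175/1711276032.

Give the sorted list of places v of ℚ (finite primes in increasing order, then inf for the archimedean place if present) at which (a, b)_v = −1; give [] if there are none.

(a, b) ≡ (-5187, 149226) mod (ℚ^×)²; places V = {2, 3, 5, 7, 11, 13, 17, 19, 53, ∞}.
(a,b)_∞: sgn(-5187)=−, sgn(149226)=+, so +1.
(a,b)_17: α=-2, u≡2; β=-1, v≡10 (mod 17); (2|17)=+1, (10|17)=-1; sign (−1)^0·+1^-1·-1^-2 = +1.
(a,b)_19: α=1, u≡8; β=1, v≡5 (mod 19); (8|19)=-1, (5|19)=+1; sign (−1)^1·-1^1·+1^1 = +1.
(a,b)_53: α=4, u≡36; β=2, v≡21 (mod 53); (36|53)=+1, (21|53)=-1; sign (−1)^0·+1^2·-1^4 = +1.
(a,b)_11: α=4, u≡1; β=3, v≡5 (mod 11); (1|11)=+1, (5|11)=+1; sign (−1)^0·+1^3·+1^4 = +1.
(a,b)_7: α=3, u≡2; β=3, v≡3 (mod 7); (2|7)=+1, (3|7)=-1; sign (−1)^1·+1^3·-1^3 = +1.
(a,b)_3: α=-3, u≡2; β=-1, v≡2 (mod 3); (2|3)=-1, (2|3)=-1; sign (−1)^1·-1^-1·-1^-3 = -1.
(a,b)_2: α=-32, β=-25; u≡5, v≡5 (mod 8); ε(u)ε(v)=0·0, αω(v)=-32·1, βω(u)=-25·1; sum ≡ 1  ⇒  -1.
(a,b)_13: α=3, u≡12; β=2, v≡10 (mod 13); (12|13)=+1, (10|13)=+1; sign (−1)^0·+1^2·+1^3 = +1.
(a,b)_5: α=2, u≡2; β=2, v≡1 (mod 5); (2|5)=-1, (1|5)=+1; sign (−1)^0·-1^2·+1^2 = +1.
|Ram(-5187, 149226)| = 2, even; anisotropic at {2, 3}.

[2, 3]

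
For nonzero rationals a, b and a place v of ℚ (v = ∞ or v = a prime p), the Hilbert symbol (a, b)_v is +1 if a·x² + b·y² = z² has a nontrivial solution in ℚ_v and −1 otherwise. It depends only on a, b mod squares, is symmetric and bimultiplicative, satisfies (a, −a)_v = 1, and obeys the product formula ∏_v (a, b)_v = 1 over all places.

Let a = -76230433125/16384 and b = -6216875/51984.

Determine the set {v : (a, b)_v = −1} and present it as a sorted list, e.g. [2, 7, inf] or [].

Mod squares: a ≡ -957, b ≡ -203. Check v ∈ {∞, 2, 3, 5, 7, 11, 17, 19, 29}.
v=2: v_2(a)=-14, v_2(b)=-4; units ≡ 3, 5 (mod 8); ε·ε+αω+βω = 1·0+-14·1+-4·1 ≡ 0  ⇒  (a,b)_2 = +1.
v=7: a=7^2·(≡4), b=7^3·(≡6) mod 7; (4|7)=+1, (6|7)=-1; (−1)^{2·3·3}·(+1)^3·(-1)^2 = +1.
v=11: a=11^1·(≡1), b=11^0·(≡8) mod 11; (1|11)=+1, (8|11)=-1; (−1)^{1·0·5}·(+1)^0·(-1)^1 = -1.
v=29: a=29^1·(≡22), b=29^1·(≡5) mod 29; (22|29)=+1, (5|29)=+1; (−1)^{1·1·14}·(+1)^1·(+1)^1 = +1.
v=19: a=19^0·(≡12), b=19^-2·(≡7) mod 19; (12|19)=-1, (7|19)=+1; (−1)^{0·-2·9}·(-1)^-2·(+1)^0 = +1.
v=17: a=17^2·(≡5), b=17^0·(≡13) mod 17; (5|17)=-1, (13|17)=+1; (−1)^{2·0·8}·(-1)^0·(+1)^2 = +1.
v=5: a=5^4·(≡3), b=5^4·(≡2) mod 5; (3|5)=-1, (2|5)=-1; (−1)^{4·4·2}·(-1)^4·(-1)^4 = +1.
v=3: a=3^3·(≡2), b=3^-2·(≡1) mod 3; (2|3)=-1, (1|3)=+1; (−1)^{3·-2·1}·(-1)^-2·(+1)^3 = +1.
v=∞: -957 < 0 and -203 < 0  ⇒  (a,b)_∞ = -1.
Ram(-957, -203) = {11, ∞}; no ℚ_11-point on the conic.

[11, inf]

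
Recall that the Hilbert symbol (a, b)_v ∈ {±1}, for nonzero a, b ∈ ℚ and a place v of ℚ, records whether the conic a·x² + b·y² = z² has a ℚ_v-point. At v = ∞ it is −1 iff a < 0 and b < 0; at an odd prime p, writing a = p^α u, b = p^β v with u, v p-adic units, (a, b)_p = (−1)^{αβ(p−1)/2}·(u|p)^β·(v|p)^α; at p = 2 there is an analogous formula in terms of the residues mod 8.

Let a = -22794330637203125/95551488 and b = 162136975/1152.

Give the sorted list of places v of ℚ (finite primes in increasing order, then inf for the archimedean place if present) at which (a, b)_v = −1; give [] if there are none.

[13, 31]

(a, b) ≡ (-1179178, 107198) mod (ℚ^×)²; places V = {2, 3, 5, 7, 11, 13, 19, 31, ∞}.
(a,b)_∞: sgn(-1179178)=−, sgn(107198)=+, so +1.
(a,b)_7: α=1, u≡4; β=1, v≡5 (mod 7); (4|7)=+1, (5|7)=-1; sign (−1)^1·+1^1·-1^1 = +1.
(a,b)_31: α=1, u≡15; β=1, v≡12 (mod 31); (15|31)=-1, (12|31)=-1; sign (−1)^1·-1^1·-1^1 = -1.
(a,b)_13: α=3, u≡11; β=1, v≡12 (mod 13); (11|13)=-1, (12|13)=+1; sign (−1)^0·-1^1·+1^3 = -1.
(a,b)_11: α=5, u≡8; β=2, v≡4 (mod 11); (8|11)=-1, (4|11)=+1; sign (−1)^0·-1^2·+1^5 = +1.
(a,b)_19: α=1, u≡5; β=1, v≡3 (mod 19); (5|19)=+1, (3|19)=-1; sign (−1)^1·+1^1·-1^1 = +1.
(a,b)_2: α=-17, β=-7; u≡3, v≡7 (mod 8); ε(u)ε(v)=1·1, αω(v)=-17·0, βω(u)=-7·1; sum ≡ 0  ⇒  +1.
(a,b)_3: α=-6, u≡2; β=-2, v≡2 (mod 3); (2|3)=-1, (2|3)=-1; sign (−1)^0·-1^-2·-1^-6 = +1.
(a,b)_5: α=6, u≡3; β=2, v≡2 (mod 5); (3|5)=-1, (2|5)=-1; sign (−1)^0·-1^2·-1^6 = +1.
(-1179178, 107198 / ℚ) ramifies at {13, 31}: a division algebra.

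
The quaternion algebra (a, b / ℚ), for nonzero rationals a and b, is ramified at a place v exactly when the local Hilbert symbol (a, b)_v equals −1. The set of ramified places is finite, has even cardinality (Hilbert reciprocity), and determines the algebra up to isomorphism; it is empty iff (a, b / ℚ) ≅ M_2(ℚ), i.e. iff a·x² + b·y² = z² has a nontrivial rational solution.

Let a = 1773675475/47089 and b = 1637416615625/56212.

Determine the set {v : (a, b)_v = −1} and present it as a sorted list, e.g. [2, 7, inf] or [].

[7, 13, 19, 53]

Mod squares: a ≡ 586339, b ≡ 751367043245. Check v ∈ {∞, 2, 5, 7, 11, 13, 19, 23, 31, 37, 41, 47, 53}.
v=31: a=31^-2·(≡5), b=31^0·(≡9) mod 31; (5|31)=+1, (9|31)=+1; (−1)^{-2·0·15}·(+1)^0·(+1)^-2 = +1.
v=2: v_2(a)=0, v_2(b)=-2; units ≡ 3, 5 (mod 8); ε·ε+αω+βω = 1·0+0·1+-2·1 ≡ 0  ⇒  (a,b)_2 = +1.
v=13: a=13^1·(≡5), b=13^-1·(≡3) mod 13; (5|13)=-1, (3|13)=+1; (−1)^{1·-1·6}·(-1)^-1·(+1)^1 = -1.
v=7: a=7^-2·(≡6), b=7^3·(≡3) mod 7; (6|7)=-1, (3|7)=-1; (−1)^{-2·3·3}·(-1)^3·(-1)^-2 = -1.
v=19: a=19^0·(≡13), b=19^1·(≡7) mod 19; (13|19)=-1, (7|19)=+1; (−1)^{0·1·9}·(-1)^1·(+1)^0 = -1.
v=23: a=23^1·(≡2), b=23^-1·(≡5) mod 23; (2|23)=+1, (5|23)=-1; (−1)^{1·-1·11}·(+1)^-1·(-1)^1 = +1.
v=41: a=41^0·(≡36), b=41^1·(≡3) mod 41; (36|41)=+1, (3|41)=-1; (−1)^{0·1·20}·(+1)^1·(-1)^0 = +1.
v=53: a=53^1·(≡2), b=53^1·(≡24) mod 53; (2|53)=-1, (24|53)=+1; (−1)^{1·1·26}·(-1)^1·(+1)^1 = -1.
v=11: a=11^2·(≡2), b=11^0·(≡5) mod 11; (2|11)=-1, (5|11)=+1; (−1)^{2·0·5}·(-1)^0·(+1)^2 = +1.
v=37: a=37^1·(≡36), b=37^1·(≡33) mod 37; (36|37)=+1, (33|37)=+1; (−1)^{1·1·18}·(+1)^1·(+1)^1 = +1.
v=5: a=5^2·(≡1), b=5^5·(≡1) mod 5; (1|5)=+1, (1|5)=+1; (−1)^{2·5·2}·(+1)^5·(+1)^2 = +1.
v=∞: 586339 > 0 and 751367043245 > 0  ⇒  (a,b)_∞ = +1.
v=47: a=47^0·(≡37), b=47^-1·(≡23) mod 47; (37|47)=+1, (23|47)=-1; (−1)^{0·-1·23}·(+1)^-1·(-1)^0 = +1.
(586339, 751367043245 / ℚ) ramifies at {7, 13, 19, 53}: a division algebra.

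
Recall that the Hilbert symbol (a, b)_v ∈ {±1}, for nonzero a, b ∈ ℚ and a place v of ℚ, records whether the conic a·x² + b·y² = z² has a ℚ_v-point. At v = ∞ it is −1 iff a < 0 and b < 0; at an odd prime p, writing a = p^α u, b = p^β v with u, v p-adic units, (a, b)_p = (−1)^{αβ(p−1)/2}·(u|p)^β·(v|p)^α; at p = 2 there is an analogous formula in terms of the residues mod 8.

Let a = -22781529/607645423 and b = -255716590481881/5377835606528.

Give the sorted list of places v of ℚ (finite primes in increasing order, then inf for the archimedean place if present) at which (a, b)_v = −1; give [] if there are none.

[7, inf]

Mod squares: a ≡ -7, b ≡ -2. Check v ∈ {∞, 2, 3, 7, 11, 19, 23, 37, 43}.
v=37: a=37^2·(≡12), b=37^2·(≡14) mod 37; (12|37)=+1, (14|37)=-1; (−1)^{2·2·18}·(+1)^2·(-1)^2 = +1.
v=19: a=19^0·(≡3), b=19^2·(≡16) mod 19; (3|19)=-1, (16|19)=+1; (−1)^{0·2·9}·(-1)^2·(+1)^0 = +1.
v=3: a=3^2·(≡2), b=3^0·(≡1) mod 3; (2|3)=-1, (1|3)=+1; (−1)^{2·0·1}·(-1)^0·(+1)^2 = +1.
v=∞: -7 < 0 and -2 < 0  ⇒  (a,b)_∞ = -1.
v=7: a=7^-3·(≡6), b=7^-2·(≡5) mod 7; (6|7)=-1, (5|7)=-1; (−1)^{-3·-2·3}·(-1)^-2·(-1)^-3 = -1.
v=43: a=43^2·(≡38), b=43^2·(≡38) mod 43; (38|43)=+1, (38|43)=+1; (−1)^{2·2·21}·(+1)^2·(+1)^2 = +1.
v=23: a=23^0·(≡8), b=23^4·(≡11) mod 23; (8|23)=+1, (11|23)=-1; (−1)^{0·4·11}·(+1)^4·(-1)^0 = +1.
v=11: a=11^-6·(≡5), b=11^-8·(≡4) mod 11; (5|11)=+1, (4|11)=+1; (−1)^{-6·-8·5}·(+1)^-8·(+1)^-6 = +1.
v=2: v_2(a)=0, v_2(b)=-9; units ≡ 1, 7 (mod 8); ε·ε+αω+βω = 0·1+0·0+-9·0 ≡ 0  ⇒  (a,b)_2 = +1.
(-7, -2 / ℚ) ramifies at {7, ∞}: a division algebra.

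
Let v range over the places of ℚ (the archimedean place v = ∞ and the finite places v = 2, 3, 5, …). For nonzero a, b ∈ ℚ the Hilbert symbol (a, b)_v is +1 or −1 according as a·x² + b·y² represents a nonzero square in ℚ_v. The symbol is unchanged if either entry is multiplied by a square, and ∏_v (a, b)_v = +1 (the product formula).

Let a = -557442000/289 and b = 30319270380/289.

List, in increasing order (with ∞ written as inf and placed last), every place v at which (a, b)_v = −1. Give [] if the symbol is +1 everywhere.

Mod squares: a ≡ -17205, b ≡ 155. Check v ∈ {∞, 2, 3, 5, 7, 17, 31, 37}.
v=17: a=17^-2·(≡2), b=17^-2·(≡16) mod 17; (2|17)=+1, (16|17)=+1; (−1)^{-2·-2·8}·(+1)^-2·(+1)^-2 = +1.
v=7: a=7^0·(≡2), b=7^2·(≡1) mod 7; (2|7)=+1, (1|7)=+1; (−1)^{0·2·3}·(+1)^2·(+1)^0 = +1.
v=5: a=5^3·(≡1), b=5^1·(≡4) mod 5; (1|5)=+1, (4|5)=+1; (−1)^{3·1·2}·(+1)^1·(+1)^3 = +1.
v=37: a=37^1·(≡1), b=37^2·(≡10) mod 37; (1|37)=+1, (10|37)=+1; (−1)^{1·2·18}·(+1)^2·(+1)^1 = +1.
v=∞: -17205 < 0 and 155 > 0  ⇒  (a,b)_∞ = +1.
v=3: a=3^5·(≡1), b=3^6·(≡2) mod 3; (1|3)=+1, (2|3)=-1; (−1)^{5·6·1}·(+1)^6·(-1)^5 = -1.
v=2: v_2(a)=4, v_2(b)=2; units ≡ 3, 3 (mod 8); ε·ε+αω+βω = 1·1+4·1+2·1 ≡ 1  ⇒  (a,b)_2 = -1.
v=31: a=31^1·(≡17), b=31^1·(≡28) mod 31; (17|31)=-1, (28|31)=+1; (−1)^{1·1·15}·(-1)^1·(+1)^1 = +1.
|Ram(-17205, 155)| = 2, even; anisotropic at {2, 3}.

[2, 3]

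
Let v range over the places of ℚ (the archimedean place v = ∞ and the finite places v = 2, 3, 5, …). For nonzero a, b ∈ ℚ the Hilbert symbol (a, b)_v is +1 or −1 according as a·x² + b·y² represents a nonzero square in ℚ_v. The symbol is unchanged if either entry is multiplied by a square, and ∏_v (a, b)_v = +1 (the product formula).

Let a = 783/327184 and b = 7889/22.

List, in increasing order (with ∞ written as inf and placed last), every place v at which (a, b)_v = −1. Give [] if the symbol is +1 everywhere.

[2, 3, 7, 11]

(a, b) ≡ (87, 3542) mod (ℚ^×)²; places V = {2, 3, 7, 11, 13, 23, 29, ∞}.
(a,b)_7: α=0, u≡5; β=3, v≡2 (mod 7); (5|7)=-1, (2|7)=+1; sign (−1)^0·-1^3·+1^0 = -1.
(a,b)_3: α=3, u≡2; β=0, v≡2 (mod 3); (2|3)=-1, (2|3)=-1; sign (−1)^0·-1^0·-1^3 = -1.
(a,b)_13: α=-2, u≡10; β=0, v≡7 (mod 13); (10|13)=+1, (7|13)=-1; sign (−1)^0·+1^0·-1^-2 = +1.
(a,b)_23: α=0, u≡18; β=1, v≡2 (mod 23); (18|23)=+1, (2|23)=+1; sign (−1)^0·+1^1·+1^0 = +1.
(a,b)_11: α=-2, u≡10; β=-1, v≡1 (mod 11); (10|11)=-1, (1|11)=+1; sign (−1)^0·-1^-1·+1^-2 = -1.
(a,b)_29: α=1, u≡19; β=0, v≡4 (mod 29); (19|29)=-1, (4|29)=+1; sign (−1)^0·-1^0·+1^1 = +1.
(a,b)_∞: sgn(87)=+, sgn(3542)=+, so +1.
(a,b)_2: α=-4, β=-1; u≡7, v≡3 (mod 8); ε(u)ε(v)=1·1, αω(v)=-4·1, βω(u)=-1·0; sum ≡ 1  ⇒  -1.
Ram(87, 3542) = {2, 3, 7, 11}; no ℚ_2-point on the conic.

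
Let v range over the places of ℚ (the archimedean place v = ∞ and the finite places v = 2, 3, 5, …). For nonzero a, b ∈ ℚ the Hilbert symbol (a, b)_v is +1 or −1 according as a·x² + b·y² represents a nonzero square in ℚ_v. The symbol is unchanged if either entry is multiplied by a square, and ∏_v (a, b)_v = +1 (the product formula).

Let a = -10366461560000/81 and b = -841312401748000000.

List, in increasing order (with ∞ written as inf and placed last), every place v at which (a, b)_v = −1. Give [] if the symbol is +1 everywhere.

(a, b) ≡ (-299, -133) mod (ℚ^×)²; places V = {2, 3, 5, 7, 13, 19, 23, ∞}.
(a,b)_∞: sgn(-299)=−, sgn(-133)=−, so -1.
(a,b)_7: α=4, u≡4; β=3, v≡2 (mod 7); (4|7)=+1, (2|7)=+1; sign (−1)^0·+1^3·+1^4 = +1.
(a,b)_5: α=4, u≡4; β=6, v≡3 (mod 5); (4|5)=+1, (3|5)=-1; sign (−1)^0·+1^6·-1^4 = +1.
(a,b)_2: α=6, β=8; u≡5, v≡3 (mod 8); ε(u)ε(v)=0·1, αω(v)=6·1, βω(u)=8·1; sum ≡ 0  ⇒  +1.
(a,b)_13: α=1, u≡1; β=2, v≡3 (mod 13); (1|13)=+1, (3|13)=+1; sign (−1)^0·+1^2·+1^1 = +1.
(a,b)_23: α=1, u≡15; β=2, v≡11 (mod 23); (15|23)=-1, (11|23)=-1; sign (−1)^0·-1^2·-1^1 = -1.
(a,b)_3: α=-4, u≡1; β=0, v≡2 (mod 3); (1|3)=+1, (2|3)=-1; sign (−1)^0·+1^0·-1^-4 = +1.
(a,b)_19: α=2, u≡16; β=3, v≡2 (mod 19); (16|19)=+1, (2|19)=-1; sign (−1)^0·+1^3·-1^2 = +1.
|Ram(-299, -133)| = 2, even; anisotropic at {23, ∞}.

[23, inf]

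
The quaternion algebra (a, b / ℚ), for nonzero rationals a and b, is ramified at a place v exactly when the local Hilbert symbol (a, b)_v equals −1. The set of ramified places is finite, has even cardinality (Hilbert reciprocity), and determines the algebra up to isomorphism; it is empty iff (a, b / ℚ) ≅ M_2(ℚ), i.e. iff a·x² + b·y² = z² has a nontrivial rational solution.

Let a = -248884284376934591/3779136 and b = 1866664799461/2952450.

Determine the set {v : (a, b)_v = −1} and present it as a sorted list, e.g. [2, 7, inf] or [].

Mod squares: a ≡ -119, b ≡ 109802. Check v ∈ {∞, 2, 3, 5, 7, 11, 17, 23, 31}.
v=7: a=7^7·(≡4), b=7^7·(≡5) mod 7; (4|7)=+1, (5|7)=-1; (−1)^{7·7·3}·(+1)^7·(-1)^7 = +1.
v=2: v_2(a)=-6, v_2(b)=-1; units ≡ 1, 5 (mod 8); ε·ε+αω+βω = 0·0+-6·1+-1·0 ≡ 0  ⇒  (a,b)_2 = +1.
v=23: a=23^2·(≡5), b=23^1·(≡12) mod 23; (5|23)=-1, (12|23)=+1; (−1)^{2·1·11}·(-1)^1·(+1)^2 = -1.
v=31: a=31^2·(≡7), b=31^1·(≡16) mod 31; (7|31)=+1, (16|31)=+1; (−1)^{2·1·15}·(+1)^1·(+1)^2 = +1.
v=17: a=17^3·(≡5), b=17^2·(≡8) mod 17; (5|17)=-1, (8|17)=+1; (−1)^{3·2·8}·(-1)^2·(+1)^3 = +1.
v=5: a=5^0·(≡4), b=5^-2·(≡2) mod 5; (4|5)=+1, (2|5)=-1; (−1)^{0·-2·2}·(+1)^-2·(-1)^0 = +1.
v=11: a=11^2·(≡7), b=11^1·(≡5) mod 11; (7|11)=-1, (5|11)=+1; (−1)^{2·1·5}·(-1)^1·(+1)^2 = -1.
v=∞: -119 < 0 and 109802 > 0  ⇒  (a,b)_∞ = +1.
v=3: a=3^-10·(≡1), b=3^-10·(≡2) mod 3; (1|3)=+1, (2|3)=-1; (−1)^{-10·-10·1}·(+1)^-10·(-1)^-10 = +1.
|Ram(-119, 109802)| = 2, even; anisotropic at {11, 23}.

[11, 23]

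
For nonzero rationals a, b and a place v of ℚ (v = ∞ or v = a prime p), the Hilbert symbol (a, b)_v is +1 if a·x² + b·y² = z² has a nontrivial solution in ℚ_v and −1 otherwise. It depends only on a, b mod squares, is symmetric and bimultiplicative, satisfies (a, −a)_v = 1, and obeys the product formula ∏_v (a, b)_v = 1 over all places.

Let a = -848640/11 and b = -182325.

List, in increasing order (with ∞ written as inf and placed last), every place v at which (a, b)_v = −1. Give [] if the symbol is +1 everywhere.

[2, 5, 11, 13, 17, inf]

(a, b) ≡ (-36465, -7293) mod (ℚ^×)²; places V = {2, 3, 5, 11, 13, 17, ∞}.
(a,b)_3: α=1, u≡1; β=1, v≡2 (mod 3); (1|3)=+1, (2|3)=-1; sign (−1)^1·+1^1·-1^1 = +1.
(a,b)_11: α=-1, u≡10; β=1, v≡2 (mod 11); (10|11)=-1, (2|11)=-1; sign (−1)^1·-1^1·-1^-1 = -1.
(a,b)_2: α=8, β=0; u≡7, v≡3 (mod 8); ε(u)ε(v)=1·1, αω(v)=8·1, βω(u)=0·0; sum ≡ 1  ⇒  -1.
(a,b)_17: α=1, u≡7; β=1, v≡2 (mod 17); (7|17)=-1, (2|17)=+1; sign (−1)^0·-1^1·+1^1 = -1.
(a,b)_13: α=1, u≡10; β=1, v≡2 (mod 13); (10|13)=+1, (2|13)=-1; sign (−1)^0·+1^1·-1^1 = -1.
(a,b)_∞: sgn(-36465)=−, sgn(-7293)=−, so -1.
(a,b)_5: α=1, u≡2; β=2, v≡2 (mod 5); (2|5)=-1, (2|5)=-1; sign (−1)^0·-1^2·-1^1 = -1.
(-36465, -7293 / ℚ) ramifies at {2, 5, 11, 13, 17, ∞}: a division algebra.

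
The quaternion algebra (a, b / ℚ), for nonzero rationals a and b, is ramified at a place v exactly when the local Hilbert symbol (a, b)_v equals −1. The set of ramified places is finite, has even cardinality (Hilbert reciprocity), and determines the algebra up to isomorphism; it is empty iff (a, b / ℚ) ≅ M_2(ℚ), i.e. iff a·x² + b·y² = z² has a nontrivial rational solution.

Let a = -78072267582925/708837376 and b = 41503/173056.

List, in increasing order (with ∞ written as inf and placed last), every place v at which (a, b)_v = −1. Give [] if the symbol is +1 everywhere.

Mod squares: a ≡ -37, b ≡ 7. Check v ∈ {∞, 2, 5, 7, 11, 13, 37}.
v=2: v_2(a)=-22, v_2(b)=-10; units ≡ 3, 7 (mod 8); ε·ε+αω+βω = 1·1+-22·0+-10·1 ≡ 1  ⇒  (a,b)_2 = -1.
v=13: a=13^-2·(≡6), b=13^-2·(≡2) mod 13; (6|13)=-1, (2|13)=-1; (−1)^{-2·-2·6}·(-1)^-2·(-1)^-2 = +1.
v=5: a=5^2·(≡3), b=5^0·(≡3) mod 5; (3|5)=-1, (3|5)=-1; (−1)^{2·0·2}·(-1)^0·(-1)^2 = +1.
v=11: a=11^4·(≡7), b=11^2·(≡6) mod 11; (7|11)=-1, (6|11)=-1; (−1)^{4·2·5}·(-1)^2·(-1)^4 = +1.
v=7: a=7^8·(≡5), b=7^3·(≡1) mod 7; (5|7)=-1, (1|7)=+1; (−1)^{8·3·3}·(-1)^3·(+1)^8 = -1.
v=37: a=37^1·(≡1), b=37^0·(≡9) mod 37; (1|37)=+1, (9|37)=+1; (−1)^{1·0·18}·(+1)^0·(+1)^1 = +1.
v=∞: -37 < 0 and 7 > 0  ⇒  (a,b)_∞ = +1.
|Ram(-37, 7)| = 2, even; anisotropic at {2, 7}.

[2, 7]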